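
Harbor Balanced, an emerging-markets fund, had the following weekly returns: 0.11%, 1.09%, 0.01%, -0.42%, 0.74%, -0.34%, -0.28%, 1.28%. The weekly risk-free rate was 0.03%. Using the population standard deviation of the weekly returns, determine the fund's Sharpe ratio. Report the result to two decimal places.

r̄ = (0.11 + 1.09 + 0.01 − 0.42 + 0.74 − 0.34 − 0.28 + 1.28) / 8 = 0.2738%
Population σ = √[Σ(r − r̄)² / 8] = √[3.1572 / 8] = √0.3947 = 0.6283%
Sharpe = (r̄ − rf) / σ = (0.2738 − 0.03) / 0.6283 = 0.2438 / 0.6283 = 0.3880

0.39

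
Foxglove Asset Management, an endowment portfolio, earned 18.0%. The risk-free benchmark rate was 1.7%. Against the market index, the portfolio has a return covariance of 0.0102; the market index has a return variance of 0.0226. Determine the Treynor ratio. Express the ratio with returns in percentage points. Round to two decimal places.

36.12

β = Cov / Var = 0.0102 / 0.0226 = 0.4513
Treynor = (Rp − Rf) / β = (18.0% − 1.7%) / 0.4513 = 16.30 / 0.4513 = 36.1179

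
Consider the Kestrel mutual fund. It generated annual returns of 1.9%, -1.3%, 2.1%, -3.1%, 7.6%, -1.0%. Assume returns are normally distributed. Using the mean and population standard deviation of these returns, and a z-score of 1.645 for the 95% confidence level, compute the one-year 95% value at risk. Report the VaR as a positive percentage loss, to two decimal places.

μ = (1.9 − 1.3 + 2.1 − 3.1 + 7.6 − 1) / 6 = 6.20 / 6 = 1.0333%
Population σ = √[Σ(r − μ)² / 6] = √[71.6733 / 6] = √11.9456 = 3.4562%
VaR = −(μ − z·σ) = −(1.0333 − 1.645 × 3.4562) = −(-4.6521) = 4.6521%

4.65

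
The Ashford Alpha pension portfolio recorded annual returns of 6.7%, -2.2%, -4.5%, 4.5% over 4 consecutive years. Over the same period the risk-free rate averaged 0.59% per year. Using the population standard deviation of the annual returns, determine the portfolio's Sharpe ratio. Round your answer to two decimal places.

r̄ = (6.7 − 2.2 − 4.5 + 4.5) / 4 = 1.1250%
Population std dev = √[85.1675 / 4] = 4.6143%
Sharpe = (r̄ − rf) / σ = (1.1250 − 0.59) / 4.6143 = 0.5350 / 4.6143 = 0.1159

0.12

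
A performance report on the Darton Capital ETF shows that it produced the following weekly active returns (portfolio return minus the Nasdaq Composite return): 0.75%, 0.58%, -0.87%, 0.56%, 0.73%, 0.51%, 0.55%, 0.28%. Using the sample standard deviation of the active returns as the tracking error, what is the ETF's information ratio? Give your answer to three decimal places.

0.732

r̄ = (0.75 + 0.58 − 0.87 + 0.56 + 0.73 + 0.51 + 0.55 + 0.28) / 8 = 0.3863%
Sample std dev = √[1.9498 / 7] = 0.5278%
IR = r̄ / tracking error = 0.3863 / 0.5278 = 0.7319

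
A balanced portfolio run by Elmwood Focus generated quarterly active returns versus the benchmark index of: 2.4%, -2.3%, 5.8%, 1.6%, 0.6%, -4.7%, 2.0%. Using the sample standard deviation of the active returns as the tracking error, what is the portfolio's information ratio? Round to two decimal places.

Mean return μ = 5.40 / 7 = 0.7714%
Σ(r − μ)² = (2.4 − 0.7714)² + (-2.3 − 0.7714)² + (5.8 − 0.7714)² + … = 69.5343
sample σ = √(69.5343 / 6) = √11.5891 = 3.4043%
IR = μ / tracking error = 0.7714 / 3.4043 = 0.2266

0.23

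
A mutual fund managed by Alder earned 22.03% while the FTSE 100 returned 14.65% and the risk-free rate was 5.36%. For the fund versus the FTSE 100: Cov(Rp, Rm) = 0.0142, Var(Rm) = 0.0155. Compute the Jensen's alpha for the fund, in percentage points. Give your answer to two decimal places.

β = Cov / Var = 0.0142 / 0.0155 = 0.9161
E[R] = Rf + β(Rm − Rf) = 5.36% + 0.9161 × (14.65% − 5.36%) = 13.8706%
α = Rp − E[R] = 22.03% − 13.8706% = 8.1594

8.16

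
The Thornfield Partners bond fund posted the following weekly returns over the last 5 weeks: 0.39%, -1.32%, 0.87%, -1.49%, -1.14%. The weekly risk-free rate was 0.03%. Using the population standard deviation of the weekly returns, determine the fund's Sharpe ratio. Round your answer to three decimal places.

μ = (0.39 − 1.32 + 0.87 − 1.49 − 1.14) / 5 = -0.5380%
Σ(r − μ)² = 4.7239; population σ = √(4.7239/5) = 0.9720%
Sharpe = (μ − rf) / σ = (-0.5380 − 0.03) / 0.9720 = -0.5680 / 0.9720 = -0.5844

-0.584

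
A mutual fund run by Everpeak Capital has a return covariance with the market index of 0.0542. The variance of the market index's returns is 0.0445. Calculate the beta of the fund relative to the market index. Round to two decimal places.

β = Cov(Rp, Rm) / Var(Rm) = 0.0542 / 0.0445 = 1.2180

1.22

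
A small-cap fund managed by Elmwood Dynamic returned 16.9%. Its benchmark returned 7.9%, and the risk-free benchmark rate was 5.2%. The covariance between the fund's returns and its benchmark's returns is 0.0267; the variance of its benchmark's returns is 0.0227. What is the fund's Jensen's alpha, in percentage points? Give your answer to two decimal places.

β = Cov / Var = 0.0267 / 0.0227 = 1.1762
E[R] = Rf + β(Rm − Rf) = 5.2% + 1.1762 × (7.9% − 5.2%) = 8.3757%
α = Rp − E[R] = 16.9% − 8.3757% = 8.5243

8.52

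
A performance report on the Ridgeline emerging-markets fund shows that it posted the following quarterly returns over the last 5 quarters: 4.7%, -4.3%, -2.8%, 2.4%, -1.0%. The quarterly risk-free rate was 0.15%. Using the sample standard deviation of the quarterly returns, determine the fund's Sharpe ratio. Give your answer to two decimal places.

r̄ = (4.7 − 4.3 − 2.8 + 2.4 − 1) / 5 = -1.00 / 5 = -0.2000%
Σ(r − r̄)² = (4.7 − (-0.2000))² + (-4.3 − (-0.2000))² + (-2.8 − (-0.2000))² + … = 54.9800
sample σ = √(54.9800 / 4) = √13.7450 = 3.7074%
Sharpe = (r̄ − rf) / σ = (-0.2000 − 0.15) / 3.7074 = -0.3500 / 3.7074 = -0.0944

-0.09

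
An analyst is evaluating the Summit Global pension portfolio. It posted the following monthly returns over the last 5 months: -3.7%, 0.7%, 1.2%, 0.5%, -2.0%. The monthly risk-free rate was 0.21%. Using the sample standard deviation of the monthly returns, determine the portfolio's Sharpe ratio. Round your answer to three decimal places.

-0.414

r̄ = (-3.7 + 0.7 + 1.2 + 0.5 − 2) / 5 = -3.30 / 5 = -0.6600%
Sample std dev = √[17.6920 / 4] = 2.1031%
Sharpe = (r̄ − rf) / σ = (-0.6600 − 0.21) / 2.1031 = -0.8700 / 2.1031 = -0.4137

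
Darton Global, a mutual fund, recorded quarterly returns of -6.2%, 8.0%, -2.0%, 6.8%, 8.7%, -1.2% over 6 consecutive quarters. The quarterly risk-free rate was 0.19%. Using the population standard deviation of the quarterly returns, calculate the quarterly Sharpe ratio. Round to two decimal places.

μ = (-6.2 + 8 − 2 + 6.8 + 8.7 − 1.2) / 6 = 2.3500%
Population std dev = √[196.6750 / 6] = 5.7253%
Sharpe = (μ − rf) / σ = (2.3500 − 0.19) / 5.7253 = 2.1600 / 5.7253 = 0.3773

0.38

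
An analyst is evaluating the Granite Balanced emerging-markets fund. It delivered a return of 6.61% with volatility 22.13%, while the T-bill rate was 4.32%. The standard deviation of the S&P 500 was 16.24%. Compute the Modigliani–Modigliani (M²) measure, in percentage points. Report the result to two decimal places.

6.00

Sharpe = (Rp − Rf) / σp = (6.61% − 4.32%) / 22.13% = 0.1035
M² = Rf + Sharpe × σm = 4.32% + 0.1035 × 16.24% = 6.0008%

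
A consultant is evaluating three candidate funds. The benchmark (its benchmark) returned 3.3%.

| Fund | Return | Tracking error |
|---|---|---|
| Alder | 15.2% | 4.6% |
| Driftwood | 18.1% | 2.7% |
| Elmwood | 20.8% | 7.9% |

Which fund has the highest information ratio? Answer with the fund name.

Alder: IR = (15.2% − 3.3%) / 4.6% = 2.587
Driftwood: IR = (18.1% − 3.3%) / 2.7% = 5.481
Elmwood: IR = (20.8% − 3.3%) / 7.9% = 2.215
Highest: Driftwood (5.481).

Driftwood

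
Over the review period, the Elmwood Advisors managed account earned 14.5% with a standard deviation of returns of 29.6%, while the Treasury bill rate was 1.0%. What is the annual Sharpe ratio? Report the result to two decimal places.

0.46

Sharpe = (Rp − Rf) / σp = (14.5% − 1.0%) / 29.6% = 13.50% / 29.6% = 0.4561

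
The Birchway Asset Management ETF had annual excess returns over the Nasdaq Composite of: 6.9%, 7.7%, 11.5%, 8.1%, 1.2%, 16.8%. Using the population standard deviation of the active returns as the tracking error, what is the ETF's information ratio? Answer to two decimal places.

Mean return r̄ = 52.20 / 6 = 8.7000%
Σ(r − r̄)² = 134.3000; population σ = √(134.3000/6) = 4.7311%
IR = r̄ / tracking error = 8.7000 / 4.7311 = 1.8389

1.84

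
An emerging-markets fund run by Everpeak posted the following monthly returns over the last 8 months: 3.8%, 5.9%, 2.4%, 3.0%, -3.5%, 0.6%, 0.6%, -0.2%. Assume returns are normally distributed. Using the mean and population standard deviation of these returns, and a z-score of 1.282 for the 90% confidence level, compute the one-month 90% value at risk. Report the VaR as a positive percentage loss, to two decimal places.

μ = (3.8 + 5.9 + 2.4 + 3 − 3.5 + 0.6 + 0.6 − 0.2) / 8 = 1.5750%
Population σ = √[Σ(r − μ)² / 8] = √[57.1750 / 8] = √7.1469 = 2.6734%
VaR = −(μ − z·σ) = −(1.5750 − 1.282 × 2.6734) = −(-1.8523) = 1.8523%

1.85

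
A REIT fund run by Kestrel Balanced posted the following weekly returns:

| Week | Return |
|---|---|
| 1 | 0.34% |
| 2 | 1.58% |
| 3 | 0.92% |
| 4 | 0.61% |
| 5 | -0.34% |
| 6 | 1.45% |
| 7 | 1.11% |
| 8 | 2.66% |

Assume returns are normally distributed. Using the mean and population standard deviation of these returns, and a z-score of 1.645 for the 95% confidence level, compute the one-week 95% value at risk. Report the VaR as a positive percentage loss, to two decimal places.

0.35

r̄ = (0.34 + 1.58 + 0.92 + 0.61 − 0.34 + 1.45 + 1.11 + 2.66) / 8 = 1.0413%
Σ(r − r̄)² = (0.34 − 1.0413)² + (1.58 − 1.0413)² + (0.92 − 1.0413)² + … = 5.6827
σ = √[5.6827 / 8] = 0.8428%
VaR = −(r̄ − z·σ) = −(1.0413 − 1.645 × 0.8428) = −(-0.3451) = 0.3451%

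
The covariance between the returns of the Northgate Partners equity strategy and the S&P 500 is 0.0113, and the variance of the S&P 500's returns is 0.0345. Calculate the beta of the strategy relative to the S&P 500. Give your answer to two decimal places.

β = Cov(Rp, Rm) / Var(Rm) = 0.0113 / 0.0345 = 0.3275

0.33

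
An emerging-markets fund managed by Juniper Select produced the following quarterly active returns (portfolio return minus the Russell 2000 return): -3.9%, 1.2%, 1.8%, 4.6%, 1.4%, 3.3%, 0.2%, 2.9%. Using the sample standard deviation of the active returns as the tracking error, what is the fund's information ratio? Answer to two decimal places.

0.56

Mean return μ = 11.50 / 8 = 1.4375%
Sample std dev = √[45.8188 / 7] = 2.5584%
IR = μ / tracking error = 1.4375 / 2.5584 = 0.5619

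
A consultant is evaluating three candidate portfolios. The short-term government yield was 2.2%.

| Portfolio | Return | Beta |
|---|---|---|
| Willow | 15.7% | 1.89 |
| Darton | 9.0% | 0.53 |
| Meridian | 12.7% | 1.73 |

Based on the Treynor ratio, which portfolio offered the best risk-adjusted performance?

Darton

Willow: Treynor = (15.7% − 2.2%) / 1.89 = 7.143
Darton: Treynor = (9.0% − 2.2%) / 0.53 = 12.830
Meridian: Treynor = (12.7% − 2.2%) / 1.73 = 6.069
Highest: Darton (12.830).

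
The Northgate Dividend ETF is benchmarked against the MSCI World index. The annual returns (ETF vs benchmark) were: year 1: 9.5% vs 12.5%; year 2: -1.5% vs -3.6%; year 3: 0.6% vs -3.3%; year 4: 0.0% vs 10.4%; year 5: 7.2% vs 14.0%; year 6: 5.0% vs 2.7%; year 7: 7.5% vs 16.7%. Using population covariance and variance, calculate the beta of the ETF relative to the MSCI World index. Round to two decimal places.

0.38

r̄p = 4.0429%,  r̄m = 7.0571%
Cov = Σ(rp − r̄p)(rm − r̄m) / 7 = 23.1433
Var(rm) = Σ(rm − r̄m)² / 7 = 60.2596
β = Cov / Var = 23.1433 / 60.2596 = 0.3841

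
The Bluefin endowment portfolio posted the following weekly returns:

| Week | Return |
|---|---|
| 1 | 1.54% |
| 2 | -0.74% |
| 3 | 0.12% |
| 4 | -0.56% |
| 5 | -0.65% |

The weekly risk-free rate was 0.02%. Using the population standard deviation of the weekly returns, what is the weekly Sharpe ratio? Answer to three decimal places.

r̄ = (1.54 − 0.74 + 0.12 − 0.56 − 0.65) / 5 = -0.290 / 5 = -0.0580%
Σ(r − r̄)² = (1.54 − (-0.0580))² + (-0.74 − (-0.0580))² + (0.12 − (-0.0580))² + … = 3.6529
population σ = √(3.6529 / 5) = √0.7306 = 0.8548%
Sharpe = (r̄ − rf) / σ = (-0.0580 − 0.02) / 0.8548 = -0.0780 / 0.8548 = -0.0912

-0.091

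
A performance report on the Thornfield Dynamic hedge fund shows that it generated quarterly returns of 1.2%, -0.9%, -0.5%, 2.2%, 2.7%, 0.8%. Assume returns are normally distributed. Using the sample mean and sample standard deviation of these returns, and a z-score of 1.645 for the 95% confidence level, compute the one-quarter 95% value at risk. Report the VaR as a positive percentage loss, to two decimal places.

1.44

Mean return r̄ = 5.50 / 6 = 0.9167%
Sample std dev = √[10.2283 / 5] = 1.4303%
VaR = −(r̄ − z·σ) = −(0.9167 − 1.645 × 1.4303) = −(-1.4361) = 1.4361%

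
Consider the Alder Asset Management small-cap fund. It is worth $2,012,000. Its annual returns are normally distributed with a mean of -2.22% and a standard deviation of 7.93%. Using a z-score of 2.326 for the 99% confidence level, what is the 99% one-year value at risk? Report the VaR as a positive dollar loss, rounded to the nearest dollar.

$415,783

Return at the 99% tail: μ − z·σ = -2.22% − 2.326 × 7.93% = -2.22 − 18.44518 = -20.66518%
VaR = −(-20.66518%) × $2,012,000 = 20.66518% × $2,012,000 = $415,783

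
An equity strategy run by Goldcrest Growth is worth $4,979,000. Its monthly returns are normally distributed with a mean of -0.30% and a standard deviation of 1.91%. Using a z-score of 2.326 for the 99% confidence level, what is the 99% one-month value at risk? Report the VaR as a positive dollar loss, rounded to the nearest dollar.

$236,137

Return at the 99% tail: μ − z·σ = -0.30% − 2.326 × 1.91% = -0.3 − 4.44266 = -4.74266%
VaR = −(-4.74266%) × $4,979,000 = 4.74266% × $4,979,000 = $236,137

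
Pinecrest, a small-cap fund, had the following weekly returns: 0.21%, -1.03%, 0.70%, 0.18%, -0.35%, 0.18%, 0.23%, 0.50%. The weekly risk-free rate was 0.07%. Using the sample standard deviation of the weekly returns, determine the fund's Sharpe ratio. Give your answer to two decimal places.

0.01

r̄ = (0.21 − 1.03 + 0.7 + 0.18 − 0.35 + 0.18 + 0.23 + 0.5) / 8 = 0.0775%
Σ(r − r̄)² = (0.21 − 0.0775)² + (-1.03 − 0.0775)² + … = 2.0372
σ = √[2.0372 / 7] = 0.5395%
Sharpe = (r̄ − rf) / σ = (0.0775 − 0.07) / 0.5395 = 0.0075 / 0.5395 = 0.0139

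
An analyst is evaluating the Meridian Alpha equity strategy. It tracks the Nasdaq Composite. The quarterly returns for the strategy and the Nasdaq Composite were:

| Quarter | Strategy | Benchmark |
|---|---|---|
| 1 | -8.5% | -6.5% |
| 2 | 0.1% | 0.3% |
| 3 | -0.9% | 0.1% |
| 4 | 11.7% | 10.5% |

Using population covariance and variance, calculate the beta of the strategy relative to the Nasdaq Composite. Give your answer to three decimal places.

r̄p = 0.6000%,  r̄m = 1.1000%
Cov = Σ(rp − r̄p)(rm − r̄m) / 4 = 43.8500
Var(rm) = Σ(rm − r̄m)² / 4 = 36.9400
β = Cov / Var = 43.8500 / 36.9400 = 1.1871

1.187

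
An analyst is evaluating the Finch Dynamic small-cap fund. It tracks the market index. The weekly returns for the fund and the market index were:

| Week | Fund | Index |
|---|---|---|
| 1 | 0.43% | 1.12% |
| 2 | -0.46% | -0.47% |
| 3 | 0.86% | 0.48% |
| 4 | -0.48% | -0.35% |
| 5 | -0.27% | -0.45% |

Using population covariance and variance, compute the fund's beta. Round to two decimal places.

0.69

r̄p = 0.0160%,  r̄m = 0.0660%
Cov = Σ(rp − r̄p)(rm − r̄m) / 5 = 0.2790
Var(rm) = Σ(rm − r̄m)² / 5 = 0.4018
β = Cov / Var = 0.2790 / 0.4018 = 0.6944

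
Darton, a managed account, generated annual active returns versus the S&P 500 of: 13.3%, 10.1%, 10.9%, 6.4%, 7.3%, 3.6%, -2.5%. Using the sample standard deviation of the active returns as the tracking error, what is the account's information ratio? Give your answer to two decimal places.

1.33

Mean return μ = 49.10 / 7 = 7.0143%
Σ(r − μ)² = (13.3 − 7.0143)² + (10.1 − 7.0143)² + (10.9 − 7.0143)² + … = 166.7686
σ = √[166.7686 / 6] = 5.2721%
IR = μ / tracking error = 7.0143 / 5.2721 = 1.3305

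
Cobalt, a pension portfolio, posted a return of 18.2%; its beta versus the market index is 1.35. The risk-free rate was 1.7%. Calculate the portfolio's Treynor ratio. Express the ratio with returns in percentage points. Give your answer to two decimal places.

Treynor = (Rp − Rf) / β = (18.2% − 1.7%) / 1.35 = 16.50 / 1.35 = 12.2222

12.22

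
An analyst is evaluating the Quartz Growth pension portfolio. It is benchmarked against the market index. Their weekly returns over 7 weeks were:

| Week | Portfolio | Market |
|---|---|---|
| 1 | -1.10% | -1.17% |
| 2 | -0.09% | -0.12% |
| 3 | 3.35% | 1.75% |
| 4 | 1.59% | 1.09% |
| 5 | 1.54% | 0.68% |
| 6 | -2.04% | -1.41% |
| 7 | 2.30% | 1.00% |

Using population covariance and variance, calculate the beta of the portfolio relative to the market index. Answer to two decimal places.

r̄p = 0.7929%,  r̄m = 0.2600%
Cov = Σ(rp − r̄p)(rm − r̄m) / 7 = 1.9534
Var(rm) = Σ(rm − r̄m)² / 7 = 1.2302
β = Cov / Var = 1.9534 / 1.2302 = 1.5879

1.59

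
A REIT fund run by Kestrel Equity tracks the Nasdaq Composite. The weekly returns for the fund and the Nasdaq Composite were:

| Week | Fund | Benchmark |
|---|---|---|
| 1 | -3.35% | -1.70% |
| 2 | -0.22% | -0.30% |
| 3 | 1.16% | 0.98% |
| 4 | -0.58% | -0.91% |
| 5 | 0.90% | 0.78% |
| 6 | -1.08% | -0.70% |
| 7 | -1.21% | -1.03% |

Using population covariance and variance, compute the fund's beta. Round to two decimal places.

1.45

r̄p = -0.6257%,  r̄m = -0.4114%
Cov = Σ(rp − r̄p)(rm − r̄m) / 7 = 1.1897
Var(rm) = Σ(rm − r̄m)² / 7 = 0.8204
β = Cov / Var = 1.1897 / 0.8204 = 1.4501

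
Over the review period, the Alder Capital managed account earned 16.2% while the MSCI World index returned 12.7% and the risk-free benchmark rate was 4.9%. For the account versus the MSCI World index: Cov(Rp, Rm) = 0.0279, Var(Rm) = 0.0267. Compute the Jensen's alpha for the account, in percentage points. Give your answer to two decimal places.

3.15

β = Cov / Var = 0.0279 / 0.0267 = 1.0449
E[R] = Rf + β(Rm − Rf) = 4.9% + 1.0449 × (12.7% − 4.9%) = 13.0502%
α = Rp − E[R] = 16.2% − 13.0502% = 3.1498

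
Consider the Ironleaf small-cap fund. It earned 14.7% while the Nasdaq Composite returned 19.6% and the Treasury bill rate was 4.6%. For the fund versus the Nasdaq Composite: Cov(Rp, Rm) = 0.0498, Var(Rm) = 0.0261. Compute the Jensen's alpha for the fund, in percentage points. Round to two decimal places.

-18.52

β = Cov / Var = 0.0498 / 0.0261 = 1.9080
E[R] = Rf + β(Rm − Rf) = 4.6% + 1.9080 × (19.6% − 4.6%) = 33.2200%
α = Rp − E[R] = 14.7% − 33.2200% = -18.5200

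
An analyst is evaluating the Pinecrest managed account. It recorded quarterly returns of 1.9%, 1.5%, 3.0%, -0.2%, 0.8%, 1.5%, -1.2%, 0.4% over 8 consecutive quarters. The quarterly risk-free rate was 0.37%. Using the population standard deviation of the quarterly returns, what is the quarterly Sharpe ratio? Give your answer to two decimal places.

Mean return r̄ = 7.70 / 8 = 0.9625%
Σ(r − r̄)² = (1.9 − 0.9625)² + (1.5 − 0.9625)² + … = 11.9788
σ = √[11.9788 / 8] = 1.2237%
Sharpe = (r̄ − rf) / σ = (0.9625 − 0.37) / 1.2237 = 0.5925 / 1.2237 = 0.4842

0.48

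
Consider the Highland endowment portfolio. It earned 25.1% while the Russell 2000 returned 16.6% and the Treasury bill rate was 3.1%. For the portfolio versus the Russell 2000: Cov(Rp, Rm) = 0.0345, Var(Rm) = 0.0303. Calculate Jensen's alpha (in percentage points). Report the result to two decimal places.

6.63

β = Cov / Var = 0.0345 / 0.0303 = 1.1386
E[R] = Rf + β(Rm − Rf) = 3.1% + 1.1386 × (16.6% − 3.1%) = 18.4711%
α = Rp − E[R] = 25.1% − 18.4711% = 6.6289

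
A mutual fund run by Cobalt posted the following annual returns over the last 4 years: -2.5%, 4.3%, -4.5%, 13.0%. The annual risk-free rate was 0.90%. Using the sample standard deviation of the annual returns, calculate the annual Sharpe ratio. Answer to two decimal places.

0.21

Mean return μ = 10.30 / 4 = 2.5750%
Sample std dev = √[187.4675 / 3] = 7.9050%
Sharpe = (μ − rf) / σ = (2.5750 − 0.9) / 7.9050 = 1.6750 / 7.9050 = 0.2119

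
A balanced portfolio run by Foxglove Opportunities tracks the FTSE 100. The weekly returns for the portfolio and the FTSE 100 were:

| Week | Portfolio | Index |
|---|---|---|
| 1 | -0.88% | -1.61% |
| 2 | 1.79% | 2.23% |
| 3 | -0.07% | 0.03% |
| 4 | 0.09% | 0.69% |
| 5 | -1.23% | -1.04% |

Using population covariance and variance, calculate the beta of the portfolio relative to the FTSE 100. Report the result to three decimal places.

r̄p = -0.0600%,  r̄m = 0.0600%
Cov = Σ(rp − r̄p)(rm − r̄m) / 5 = 1.3531
Var(rm) = Σ(rm − r̄m)² / 5 = 1.8211
β = Cov / Var = 1.3531 / 1.8211 = 0.7430

0.743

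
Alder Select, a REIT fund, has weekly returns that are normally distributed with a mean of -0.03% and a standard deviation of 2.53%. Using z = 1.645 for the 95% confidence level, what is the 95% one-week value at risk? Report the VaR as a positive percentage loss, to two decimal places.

4.19

VaR (as % loss) = −(μ − z·σ) = −(-0.03% − 1.645 × 2.53%) = −(-4.19185%) = 4.19185%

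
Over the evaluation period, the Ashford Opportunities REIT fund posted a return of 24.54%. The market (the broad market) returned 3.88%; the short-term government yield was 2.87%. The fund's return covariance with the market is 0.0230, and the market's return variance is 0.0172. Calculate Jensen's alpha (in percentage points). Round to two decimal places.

β = Cov / Var = 0.0230 / 0.0172 = 1.3372
E[R] = Rf + β(Rm − Rf) = 2.87% + 1.3372 × (3.88% − 2.87%) = 4.2206%
α = Rp − E[R] = 24.54% − 4.2206% = 20.3194

20.32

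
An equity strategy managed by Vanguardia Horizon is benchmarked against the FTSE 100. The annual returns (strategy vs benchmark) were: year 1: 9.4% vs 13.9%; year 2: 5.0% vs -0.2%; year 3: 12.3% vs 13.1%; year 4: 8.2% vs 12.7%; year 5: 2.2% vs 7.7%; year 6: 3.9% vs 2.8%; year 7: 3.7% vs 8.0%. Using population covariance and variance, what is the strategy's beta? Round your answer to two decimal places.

0.46

r̄p = 6.3857%,  r̄m = 8.2857%
Cov = Σ(rp − r̄p)(rm − r̄m) / 7 = 11.7169
Var(rm) = Σ(rm − r̄m)² / 7 = 25.2441
β = Cov / Var = 11.7169 / 25.2441 = 0.4641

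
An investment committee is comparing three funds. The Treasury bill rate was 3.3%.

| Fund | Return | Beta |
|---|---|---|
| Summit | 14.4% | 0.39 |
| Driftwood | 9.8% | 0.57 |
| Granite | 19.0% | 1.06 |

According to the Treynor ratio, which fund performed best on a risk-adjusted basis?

Summit

Summit: Treynor = (14.4% − 3.3%) / 0.39 = 28.462
Driftwood: Treynor = (9.8% − 3.3%) / 0.57 = 11.404
Granite: Treynor = (19.0% − 3.3%) / 1.06 = 14.811
Highest: Summit (28.462).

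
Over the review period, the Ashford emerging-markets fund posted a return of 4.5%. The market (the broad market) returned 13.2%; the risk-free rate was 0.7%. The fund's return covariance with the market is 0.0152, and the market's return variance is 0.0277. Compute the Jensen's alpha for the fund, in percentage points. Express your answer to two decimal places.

β = Cov / Var = 0.0152 / 0.0277 = 0.5487
E[R] = Rf + β(Rm − Rf) = 0.7% + 0.5487 × (13.2% − 0.7%) = 7.5588%
α = Rp − E[R] = 4.5% − 7.5588% = -3.0588

-3.06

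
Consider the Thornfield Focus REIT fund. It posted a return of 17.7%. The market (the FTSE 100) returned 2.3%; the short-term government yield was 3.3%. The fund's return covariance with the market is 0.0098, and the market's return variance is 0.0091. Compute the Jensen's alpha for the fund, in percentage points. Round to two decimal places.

β = Cov / Var = 0.0098 / 0.0091 = 1.0769
E[R] = Rf + β(Rm − Rf) = 3.3% + 1.0769 × (2.3% − 3.3%) = 2.2231%
α = Rp − E[R] = 17.7% − 2.2231% = 15.4769

15.48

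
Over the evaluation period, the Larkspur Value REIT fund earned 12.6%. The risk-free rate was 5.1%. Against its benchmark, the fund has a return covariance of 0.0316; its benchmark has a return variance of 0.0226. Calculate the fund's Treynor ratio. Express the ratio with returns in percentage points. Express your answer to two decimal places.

β = Cov / Var = 0.0316 / 0.0226 = 1.3982
Treynor = (Rp − Rf) / β = (12.6% − 5.1%) / 1.3982 = 7.50 / 1.3982 = 5.3640

5.36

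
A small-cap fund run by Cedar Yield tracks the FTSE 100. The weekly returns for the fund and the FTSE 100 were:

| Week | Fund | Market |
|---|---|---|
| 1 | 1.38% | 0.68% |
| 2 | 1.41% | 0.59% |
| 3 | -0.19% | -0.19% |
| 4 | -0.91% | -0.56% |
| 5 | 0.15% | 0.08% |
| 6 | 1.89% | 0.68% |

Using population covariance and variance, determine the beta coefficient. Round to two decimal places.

r̄p = 0.6217%,  r̄m = 0.2133%
Cov = Σ(rp − r̄p)(rm − r̄m) / 6 = 0.4696
Var(rm) = Σ(rm − r̄m)² / 6 = 0.2260
β = Cov / Var = 0.4696 / 0.2260 = 2.0779

2.08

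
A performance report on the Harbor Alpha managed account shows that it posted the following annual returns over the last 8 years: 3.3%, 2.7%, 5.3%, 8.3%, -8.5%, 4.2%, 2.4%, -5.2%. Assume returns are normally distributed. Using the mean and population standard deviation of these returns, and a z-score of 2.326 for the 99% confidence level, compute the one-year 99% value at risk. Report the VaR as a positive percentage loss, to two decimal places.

μ = (3.3 + 2.7 + 5.3 + 8.3 − 8.5 + 4.2 + 2.4 − 5.2) / 8 = 12.50 / 8 = 1.5625%
Σ(r − μ)² = (3.3 − 1.5625)² + (2.7 − 1.5625)² + (5.3 − 1.5625)² + … = 218.3188
σ = √[218.3188 / 8] = 5.2240%
VaR = −(μ − z·σ) = −(1.5625 − 2.326 × 5.2240) = −(-10.5885) = 10.5885%

10.59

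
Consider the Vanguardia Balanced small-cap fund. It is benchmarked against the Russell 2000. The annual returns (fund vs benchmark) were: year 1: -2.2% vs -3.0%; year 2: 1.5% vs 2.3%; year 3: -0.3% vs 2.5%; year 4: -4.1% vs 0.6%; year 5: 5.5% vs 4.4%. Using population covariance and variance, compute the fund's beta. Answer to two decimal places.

0.98

r̄p = 0.0800%,  r̄m = 1.3600%
Cov = Σ(rp − r̄p)(rm − r̄m) / 5 = 6.0992
Var(rm) = Σ(rm − r̄m)² / 5 = 6.2024
β = Cov / Var = 6.0992 / 6.2024 = 0.9834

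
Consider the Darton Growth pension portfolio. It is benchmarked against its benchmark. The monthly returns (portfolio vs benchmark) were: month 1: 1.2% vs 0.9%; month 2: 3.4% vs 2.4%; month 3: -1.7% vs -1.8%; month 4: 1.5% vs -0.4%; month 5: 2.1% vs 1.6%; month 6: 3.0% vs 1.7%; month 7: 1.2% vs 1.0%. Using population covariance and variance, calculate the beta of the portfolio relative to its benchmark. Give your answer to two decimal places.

1.07

r̄p = 1.5286%,  r̄m = 0.7714%
Cov = Σ(rp − r̄p)(rm − r̄m) / 7 = 1.8722
Var(rm) = Σ(rm − r̄m)² / 7 = 1.7506
β = Cov / Var = 1.8722 / 1.7506 = 1.0695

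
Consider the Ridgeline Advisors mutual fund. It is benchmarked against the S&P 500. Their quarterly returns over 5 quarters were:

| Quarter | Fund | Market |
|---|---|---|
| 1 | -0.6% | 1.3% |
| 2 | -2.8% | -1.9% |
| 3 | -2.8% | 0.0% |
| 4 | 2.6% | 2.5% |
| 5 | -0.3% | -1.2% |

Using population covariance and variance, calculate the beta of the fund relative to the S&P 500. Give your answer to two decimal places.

r̄p = -0.7800%,  r̄m = 0.1400%
Cov = Σ(rp − r̄p)(rm − r̄m) / 5 = 2.3892
Var(rm) = Σ(rm − r̄m)² / 5 = 2.5784
β = Cov / Var = 2.3892 / 2.5784 = 0.9266

0.93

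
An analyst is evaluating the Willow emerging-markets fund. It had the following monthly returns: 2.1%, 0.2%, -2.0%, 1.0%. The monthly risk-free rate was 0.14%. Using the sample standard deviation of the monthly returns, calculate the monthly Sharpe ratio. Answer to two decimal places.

μ = (2.1 + 0.2 − 2 + 1) / 4 = 1.30 / 4 = 0.3250%
Σ(r − μ)² = (2.1 − 0.3250)² + (0.2 − 0.3250)² + … = 9.0275
sample σ = √(9.0275 / 3) = √3.0092 = 1.7347%
Sharpe = (μ − rf) / σ = (0.3250 − 0.14) / 1.7347 = 0.1850 / 1.7347 = 0.1066

0.11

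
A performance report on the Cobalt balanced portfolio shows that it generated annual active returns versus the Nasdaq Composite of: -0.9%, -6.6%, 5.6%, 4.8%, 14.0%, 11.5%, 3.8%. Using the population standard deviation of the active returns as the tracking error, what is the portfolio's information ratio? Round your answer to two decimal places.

0.71

Mean return r̄ = 32.20 / 7 = 4.6000%
Σ(r − r̄)² = (-0.9 − 4.6000)² + (-6.6 − 4.6000)² + … = 293.3400
population σ = √(293.3400 / 7) = √41.9057 = 6.4735%
IR = r̄ / tracking error = 4.6000 / 6.4735 = 0.7106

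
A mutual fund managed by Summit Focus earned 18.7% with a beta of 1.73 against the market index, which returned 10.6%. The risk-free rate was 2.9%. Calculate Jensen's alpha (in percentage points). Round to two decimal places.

CAPM expected return = Rf + β(Rm − Rf) = 2.9% + 1.73 × (10.6% − 2.9%) = 2.9 + 1.73 × 7.70 = 16.2210%
Jensen's α = Rp − E[R] = 18.7% − 16.2210% = 2.4790

2.48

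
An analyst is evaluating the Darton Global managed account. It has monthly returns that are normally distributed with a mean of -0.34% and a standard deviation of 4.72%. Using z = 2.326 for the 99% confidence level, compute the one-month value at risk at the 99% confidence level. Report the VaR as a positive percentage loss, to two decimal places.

VaR (as % loss) = −(μ − z·σ) = −(-0.34% − 2.326 × 4.72%) = −(-11.31872%) = 11.31872%

11.32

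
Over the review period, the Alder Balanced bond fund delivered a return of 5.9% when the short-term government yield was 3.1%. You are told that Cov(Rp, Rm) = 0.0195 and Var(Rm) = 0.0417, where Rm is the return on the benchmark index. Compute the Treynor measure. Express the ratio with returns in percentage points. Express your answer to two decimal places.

β = Cov / Var = 0.0195 / 0.0417 = 0.4676
Treynor = (Rp − Rf) / β = (5.9% − 3.1%) / 0.4676 = 2.80 / 0.4676 = 5.9880

5.99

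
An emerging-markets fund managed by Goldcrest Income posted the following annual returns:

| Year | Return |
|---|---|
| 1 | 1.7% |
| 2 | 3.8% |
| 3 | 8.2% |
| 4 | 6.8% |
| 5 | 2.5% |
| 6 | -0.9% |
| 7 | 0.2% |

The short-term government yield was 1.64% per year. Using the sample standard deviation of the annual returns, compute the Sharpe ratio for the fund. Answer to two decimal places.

0.46

r̄ = (1.7 + 3.8 + 8.2 + 6.8 + 2.5 − 0.9 + 0.2) / 7 = 3.1857%
Sample σ = √[Σ(r − r̄)² / 6] = √[66.8686 / 6] = √11.1448 = 3.3384%
Sharpe = (r̄ − rf) / σ = (3.1857 − 1.64) / 3.3384 = 1.5457 / 3.3384 = 0.4630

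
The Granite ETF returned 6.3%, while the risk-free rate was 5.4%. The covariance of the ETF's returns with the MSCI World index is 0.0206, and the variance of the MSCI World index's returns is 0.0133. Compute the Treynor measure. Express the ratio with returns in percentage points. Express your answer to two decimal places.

0.58

β = Cov / Var = 0.0206 / 0.0133 = 1.5489
Treynor = (Rp − Rf) / β = (6.3% − 5.4%) / 1.5489 = 0.90 / 1.5489 = 0.5811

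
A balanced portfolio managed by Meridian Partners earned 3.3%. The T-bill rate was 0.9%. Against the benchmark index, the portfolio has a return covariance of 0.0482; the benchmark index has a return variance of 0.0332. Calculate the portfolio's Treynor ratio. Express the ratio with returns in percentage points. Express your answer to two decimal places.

β = Cov / Var = 0.0482 / 0.0332 = 1.4518
Treynor = (Rp − Rf) / β = (3.3% − 0.9%) / 1.4518 = 2.40 / 1.4518 = 1.6531

1.65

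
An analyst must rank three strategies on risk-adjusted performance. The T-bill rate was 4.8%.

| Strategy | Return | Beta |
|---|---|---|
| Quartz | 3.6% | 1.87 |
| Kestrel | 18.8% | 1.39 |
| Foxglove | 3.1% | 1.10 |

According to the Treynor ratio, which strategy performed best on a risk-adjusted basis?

Quartz: Treynor = (3.6% − 4.8%) / 1.87 = -0.642
Kestrel: Treynor = (18.8% − 4.8%) / 1.39 = 10.072
Foxglove: Treynor = (3.1% − 4.8%) / 1.10 = -1.545
Highest: Kestrel (10.072).

Kestrel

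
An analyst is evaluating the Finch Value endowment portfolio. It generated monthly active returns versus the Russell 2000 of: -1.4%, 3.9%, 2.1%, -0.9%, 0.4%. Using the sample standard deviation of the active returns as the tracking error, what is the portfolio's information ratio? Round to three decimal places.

Mean return r̄ = 4.10 / 5 = 0.8200%
Sample σ = √[Σ(r − r̄)² / 4] = √[19.1880 / 4] = √4.7970 = 2.1902%
IR = r̄ / tracking error = 0.8200 / 2.1902 = 0.3744

0.374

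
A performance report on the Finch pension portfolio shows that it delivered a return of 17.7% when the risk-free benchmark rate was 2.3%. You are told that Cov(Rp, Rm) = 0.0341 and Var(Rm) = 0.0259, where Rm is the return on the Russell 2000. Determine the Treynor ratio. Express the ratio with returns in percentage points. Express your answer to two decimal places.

11.70

β = Cov / Var = 0.0341 / 0.0259 = 1.3166
Treynor = (Rp − Rf) / β = (17.7% − 2.3%) / 1.3166 = 15.40 / 1.3166 = 11.6968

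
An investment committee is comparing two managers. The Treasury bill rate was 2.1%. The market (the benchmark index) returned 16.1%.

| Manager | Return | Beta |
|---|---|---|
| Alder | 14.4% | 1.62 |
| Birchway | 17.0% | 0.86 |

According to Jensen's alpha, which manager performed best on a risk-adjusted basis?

Alder: α = 14.4% − [2.1% + 1.62 × (16.1% − 2.1%)] = -10.380
Birchway: α = 17.0% − [2.1% + 0.86 × (16.1% − 2.1%)] = 2.860
Highest: Birchway (2.860).

Birchway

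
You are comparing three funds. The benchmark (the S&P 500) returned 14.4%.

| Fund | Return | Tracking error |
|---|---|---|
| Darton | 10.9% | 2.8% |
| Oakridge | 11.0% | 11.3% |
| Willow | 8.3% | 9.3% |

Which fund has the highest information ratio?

Oakridge

Darton: IR = (10.9% − 14.4%) / 2.8% = -1.250
Oakridge: IR = (11.0% − 14.4%) / 11.3% = -0.301
Willow: IR = (8.3% − 14.4%) / 9.3% = -0.656
Highest: Oakridge (-0.301).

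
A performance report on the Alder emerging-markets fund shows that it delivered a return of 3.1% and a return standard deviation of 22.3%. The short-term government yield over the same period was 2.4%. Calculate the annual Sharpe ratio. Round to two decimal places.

Sharpe = (Rp − Rf) / σp = (3.1% − 2.4%) / 22.3% = 0.70% / 22.3% = 0.0314

0.03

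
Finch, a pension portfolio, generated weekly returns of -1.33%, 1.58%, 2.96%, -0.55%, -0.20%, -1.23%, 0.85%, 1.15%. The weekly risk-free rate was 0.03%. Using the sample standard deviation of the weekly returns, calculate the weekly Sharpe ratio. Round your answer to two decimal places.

μ = (-1.33 + 1.58 + 2.96 − 0.55 − 0.2 − 1.23 + 0.85 + 1.15) / 8 = 0.4038%
Σ(r − μ)² = 15.6232; sample σ = √(15.6232/7) = 1.4939%
Sharpe = (μ − rf) / σ = (0.4038 − 0.03) / 1.4939 = 0.3738 / 1.4939 = 0.2502

0.25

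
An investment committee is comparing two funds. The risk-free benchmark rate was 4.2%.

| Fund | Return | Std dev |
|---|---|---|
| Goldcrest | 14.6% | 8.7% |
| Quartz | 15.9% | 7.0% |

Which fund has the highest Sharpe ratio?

Quartz

Goldcrest: Sharpe ratio = (14.6% − 4.2%) / 8.7% = 1.195
Quartz: Sharpe ratio = (15.9% − 4.2%) / 7.0% = 1.671
Highest: Quartz (1.671).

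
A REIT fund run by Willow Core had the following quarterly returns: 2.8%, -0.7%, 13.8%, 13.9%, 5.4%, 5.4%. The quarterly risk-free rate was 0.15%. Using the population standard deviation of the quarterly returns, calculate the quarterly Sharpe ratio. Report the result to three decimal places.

1.223

r̄ = (2.8 − 0.7 + 13.8 + 13.9 + 5.4 + 5.4) / 6 = 6.7667%
Σ(r − r̄)² = 175.5733; population σ = √(175.5733/6) = 5.4095%
Sharpe = (r̄ − rf) / σ = (6.7667 − 0.15) / 5.4095 = 6.6167 / 5.4095 = 1.2232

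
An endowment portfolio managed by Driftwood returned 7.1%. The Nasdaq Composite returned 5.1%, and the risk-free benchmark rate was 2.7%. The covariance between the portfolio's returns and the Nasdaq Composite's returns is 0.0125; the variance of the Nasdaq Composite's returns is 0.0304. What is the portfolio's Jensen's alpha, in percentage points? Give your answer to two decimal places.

3.41

β = Cov / Var = 0.0125 / 0.0304 = 0.4112
E[R] = Rf + β(Rm − Rf) = 2.7% + 0.4112 × (5.1% − 2.7%) = 3.6869%
α = Rp − E[R] = 7.1% − 3.6869% = 3.4131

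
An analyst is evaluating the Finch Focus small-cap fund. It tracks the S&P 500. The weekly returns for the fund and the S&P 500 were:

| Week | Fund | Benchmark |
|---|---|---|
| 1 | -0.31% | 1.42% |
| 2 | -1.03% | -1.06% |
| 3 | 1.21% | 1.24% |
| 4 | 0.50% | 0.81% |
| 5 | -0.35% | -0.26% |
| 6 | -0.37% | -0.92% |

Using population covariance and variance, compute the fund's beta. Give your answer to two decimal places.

r̄p = -0.0583%,  r̄m = 0.2050%
Cov = Σ(rp − r̄p)(rm − r̄m) / 6 = 0.5100
Var(rm) = Σ(rm − r̄m)² / 6 = 0.9993
β = Cov / Var = 0.5100 / 0.9993 = 0.5104

0.51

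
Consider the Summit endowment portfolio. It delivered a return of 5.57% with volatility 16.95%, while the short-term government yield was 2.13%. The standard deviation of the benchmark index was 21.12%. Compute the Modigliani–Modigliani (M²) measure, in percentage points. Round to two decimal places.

6.42

Sharpe = (Rp − Rf) / σp = (5.57% − 2.13%) / 16.95% = 0.2029
M² = Rf + Sharpe × σm = 2.13% + 0.2029 × 21.12% = 6.4152%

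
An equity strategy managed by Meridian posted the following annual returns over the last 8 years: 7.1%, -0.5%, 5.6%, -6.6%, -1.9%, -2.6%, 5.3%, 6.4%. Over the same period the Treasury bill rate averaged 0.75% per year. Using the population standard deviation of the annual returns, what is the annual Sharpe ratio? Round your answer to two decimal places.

0.18

Mean return μ = 12.80 / 8 = 1.6000%
Σ(r − μ)² = (7.1 − 1.6000)² + (-0.5 − 1.6000)² + (5.6 − 1.6000)² + … = 184.5200
σ = √[184.5200 / 8] = 4.8026%
Sharpe = (μ − rf) / σ = (1.6000 − 0.75) / 4.8026 = 0.8500 / 4.8026 = 0.1770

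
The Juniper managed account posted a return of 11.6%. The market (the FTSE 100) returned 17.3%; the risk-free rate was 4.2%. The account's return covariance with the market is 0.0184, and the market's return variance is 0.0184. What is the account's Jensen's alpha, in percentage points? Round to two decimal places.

-5.70

β = Cov / Var = 0.0184 / 0.0184 = 1.0000
E[R] = Rf + β(Rm − Rf) = 4.2% + 1.0000 × (17.3% − 4.2%) = 17.3000%
α = Rp − E[R] = 11.6% − 17.3000% = -5.7000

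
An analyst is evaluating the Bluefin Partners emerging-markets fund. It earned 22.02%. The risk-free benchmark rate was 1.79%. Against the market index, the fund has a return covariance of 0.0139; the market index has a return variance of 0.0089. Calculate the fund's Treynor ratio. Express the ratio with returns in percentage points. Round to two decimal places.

β = Cov / Var = 0.0139 / 0.0089 = 1.5618
Treynor = (Rp − Rf) / β = (22.02% − 1.79%) / 1.5618 = 20.23 / 1.5618 = 12.9530

12.95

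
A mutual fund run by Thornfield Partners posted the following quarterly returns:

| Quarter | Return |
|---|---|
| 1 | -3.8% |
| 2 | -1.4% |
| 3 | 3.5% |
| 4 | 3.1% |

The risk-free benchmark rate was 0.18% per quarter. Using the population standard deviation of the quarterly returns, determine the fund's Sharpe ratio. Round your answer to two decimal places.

μ = (-3.8 − 1.4 + 3.5 + 3.1) / 4 = 1.40 / 4 = 0.3500%
Σ(r − μ)² = 37.7700; population σ = √(37.7700/4) = 3.0729%
Sharpe = (μ − rf) / σ = (0.3500 − 0.18) / 3.0729 = 0.1700 / 3.0729 = 0.0553

0.06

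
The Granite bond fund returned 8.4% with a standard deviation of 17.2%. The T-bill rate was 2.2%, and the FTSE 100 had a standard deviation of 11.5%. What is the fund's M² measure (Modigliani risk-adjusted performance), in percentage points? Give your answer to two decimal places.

Sharpe = (Rp − Rf) / σp = (8.4% − 2.2%) / 17.2% = 0.3605
M² = Rf + Sharpe × σm = 2.2% + 0.3605 × 11.5% = 6.3458%

6.35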